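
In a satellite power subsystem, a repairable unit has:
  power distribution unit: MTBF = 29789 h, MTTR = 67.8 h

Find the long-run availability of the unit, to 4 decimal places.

A(power distribution unit) = MTBF/(MTBF+MTTR) = 29789/(29789+67.8) = 0.9977

0.9977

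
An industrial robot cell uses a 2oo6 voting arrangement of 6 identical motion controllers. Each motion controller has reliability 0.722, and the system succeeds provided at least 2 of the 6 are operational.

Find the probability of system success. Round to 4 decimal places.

0.9923

R = Σ_{i=2}^{6} C(6,i) p^i (1−p)^{6−i} with p = 0.722
C(6,2)·0.722^2·0.278^4 = 0.046703
C(6,3)·0.722^3·0.278^3 = 0.161725
C(6,4)·0.722^4·0.278^2 = 0.315014
C(6,5)·0.722^5·0.278^1 = 0.327252
C(6,6)·0.722^6·0.278^0 = 0.141652
Sum = 0.9923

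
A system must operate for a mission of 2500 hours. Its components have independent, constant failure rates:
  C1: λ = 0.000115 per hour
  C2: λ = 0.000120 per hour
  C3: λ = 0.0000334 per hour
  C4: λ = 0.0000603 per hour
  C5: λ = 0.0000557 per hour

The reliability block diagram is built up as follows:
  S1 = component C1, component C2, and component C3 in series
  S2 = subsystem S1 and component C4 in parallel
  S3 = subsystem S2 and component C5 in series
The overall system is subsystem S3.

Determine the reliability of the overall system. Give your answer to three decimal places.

R(C1) = exp(−0.000115 × 2500) = 0.75014
R(C2) = exp(−0.000120 × 2500) = 0.74082
R(C3) = exp(−0.0000334 × 2500) = 0.91989
R(C4) = exp(−0.0000603 × 2500) = 0.86006
R(C5) = exp(−0.0000557 × 2500) = 0.87001
Series (C1, C2, and C3): 0.75014 × 0.74082 × 0.91989 = 0.51120
Parallel ([0.51120] and C4): 1 − (1 − 0.51120)(1 − 0.86006) = 0.93160
Series ([0.93160] and C5): 0.93160 × 0.87001 = 0.811

0.811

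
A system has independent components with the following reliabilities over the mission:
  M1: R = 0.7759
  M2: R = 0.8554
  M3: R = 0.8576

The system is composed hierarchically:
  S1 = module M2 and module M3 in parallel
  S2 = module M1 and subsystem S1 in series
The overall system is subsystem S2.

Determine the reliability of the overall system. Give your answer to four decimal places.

Parallel (M2 and M3): 1 − (1 − 0.855400)(1 − 0.857600) = 0.979409
Series (M1 and [0.979409]): 0.775900 × 0.979409 = 0.7599

0.7599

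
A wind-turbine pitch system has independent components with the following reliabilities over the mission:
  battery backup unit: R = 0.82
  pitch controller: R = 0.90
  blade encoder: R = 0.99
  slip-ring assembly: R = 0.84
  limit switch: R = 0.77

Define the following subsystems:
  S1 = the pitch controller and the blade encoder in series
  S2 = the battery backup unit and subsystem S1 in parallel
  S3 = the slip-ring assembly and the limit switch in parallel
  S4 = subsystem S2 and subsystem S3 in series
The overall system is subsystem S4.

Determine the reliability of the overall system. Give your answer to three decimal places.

0.944

Series (pitch controller and blade encoder): 0.90000 × 0.99000 = 0.89100
Parallel (battery backup unit and [0.89100]): 1 − (1 − 0.82000)(1 − 0.89100) = 0.98038
Parallel (slip-ring assembly and limit switch): 1 − (1 − 0.84000)(1 − 0.77000) = 0.96320
Series ([0.98038] and [0.96320]): 0.98038 × 0.96320 = 0.944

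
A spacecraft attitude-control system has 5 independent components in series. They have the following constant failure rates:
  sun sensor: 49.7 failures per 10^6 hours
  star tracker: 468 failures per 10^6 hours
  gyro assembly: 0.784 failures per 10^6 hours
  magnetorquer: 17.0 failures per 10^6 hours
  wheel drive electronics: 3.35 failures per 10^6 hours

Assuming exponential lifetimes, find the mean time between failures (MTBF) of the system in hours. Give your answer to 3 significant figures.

Series of exponential components: λ_sys = Σ λ_i
λ_sys = 0.0000497 + 0.000468 + 0.000000784 + 0.0000170 + 0.00000335 = 5.3883e-04 /h
MTBF = 1 / λ_sys = 1860 h

1860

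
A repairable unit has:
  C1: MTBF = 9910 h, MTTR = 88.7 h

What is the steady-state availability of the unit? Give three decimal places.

A(C1) = MTBF/(MTBF+MTTR) = 9910/(9910+88.7) = 0.991

0.991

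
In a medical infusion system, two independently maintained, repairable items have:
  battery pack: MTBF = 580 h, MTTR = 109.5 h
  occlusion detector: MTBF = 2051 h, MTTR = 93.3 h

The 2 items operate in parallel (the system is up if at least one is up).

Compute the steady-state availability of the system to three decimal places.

A(battery pack) = MTBF/(MTBF+MTTR) = 580/(580+109.5) = 0.841189
A(occlusion detector) = MTBF/(MTBF+MTTR) = 2051/(2051+93.3) = 0.956489
Parallel availability: 1 − (1 − 0.841189)(1 − 0.956489) = 0.993

0.993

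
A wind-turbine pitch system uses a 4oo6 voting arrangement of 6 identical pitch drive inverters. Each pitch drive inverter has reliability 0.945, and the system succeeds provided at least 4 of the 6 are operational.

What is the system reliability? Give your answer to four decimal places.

R = Σ_{i=4}^{6} C(6,i) p^i (1−p)^{6−i} with p = 0.945
C(6,4)·0.945^4·0.055^2 = 0.036186
C(6,5)·0.945^5·0.055^1 = 0.248698
C(6,6)·0.945^6·0.055^0 = 0.712182
Sum = 0.9971

0.9971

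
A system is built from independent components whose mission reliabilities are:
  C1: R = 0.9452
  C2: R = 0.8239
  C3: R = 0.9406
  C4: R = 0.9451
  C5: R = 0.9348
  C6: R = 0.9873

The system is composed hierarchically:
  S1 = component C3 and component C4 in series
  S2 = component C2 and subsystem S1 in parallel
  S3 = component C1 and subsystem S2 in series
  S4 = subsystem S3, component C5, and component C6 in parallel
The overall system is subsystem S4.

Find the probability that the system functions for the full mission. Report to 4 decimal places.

0.9999

Series (C3 and C4): 0.940600 × 0.945100 = 0.888961
Parallel (C2 and [0.888961]): 1 − (1 − 0.823900)(1 − 0.888961) = 0.980446
Series (C1 and [0.980446]): 0.945200 × 0.980446 = 0.926718
Parallel ([0.926718], C5, and C6): 1 − (1 − 0.926718)(1 − 0.934800)(1 − 0.987300) = 0.9999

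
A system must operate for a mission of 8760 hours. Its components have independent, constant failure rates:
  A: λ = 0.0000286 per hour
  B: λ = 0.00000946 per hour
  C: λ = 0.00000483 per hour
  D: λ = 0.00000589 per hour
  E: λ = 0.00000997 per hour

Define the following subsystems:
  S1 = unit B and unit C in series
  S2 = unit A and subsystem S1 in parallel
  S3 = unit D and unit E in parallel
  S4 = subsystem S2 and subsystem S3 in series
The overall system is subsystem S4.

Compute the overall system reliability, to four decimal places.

0.9698

R(A) = exp(−0.0000286 × 8760) = 0.778383
R(B) = exp(−0.00000946 × 8760) = 0.920471
R(C) = exp(−0.00000483 × 8760) = 0.958572
R(D) = exp(−0.00000589 × 8760) = 0.949712
R(E) = exp(−0.00000997 × 8760) = 0.916368
Series (B and C): 0.920471 × 0.958572 = 0.882338
Parallel (A and [0.882338]): 1 − (1 − 0.778383)(1 − 0.882338) = 0.973924
Parallel (D and E): 1 − (1 − 0.949712)(1 − 0.916368) = 0.995794
Series ([0.973924] and [0.995794]): 0.973924 × 0.995794 = 0.9698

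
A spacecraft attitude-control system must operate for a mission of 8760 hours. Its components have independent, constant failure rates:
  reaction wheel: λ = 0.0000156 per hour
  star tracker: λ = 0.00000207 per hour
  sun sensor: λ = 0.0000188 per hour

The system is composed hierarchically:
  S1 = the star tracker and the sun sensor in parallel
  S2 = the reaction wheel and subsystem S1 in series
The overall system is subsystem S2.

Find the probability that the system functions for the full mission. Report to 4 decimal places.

R(reaction wheel) = exp(−0.0000156 × 8760) = 0.872270
R(star tracker) = exp(−0.00000207 × 8760) = 0.982030
R(sun sensor) = exp(−0.0000188 × 8760) = 0.848158
Parallel (star tracker and sun sensor): 1 − (1 − 0.982030)(1 − 0.848158) = 0.997271
Series (reaction wheel and [0.997271]): 0.872270 × 0.997271 = 0.8699

0.8699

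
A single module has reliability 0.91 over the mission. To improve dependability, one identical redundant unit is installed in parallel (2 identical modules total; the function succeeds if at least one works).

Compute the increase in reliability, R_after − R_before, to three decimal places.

R_before = 0.91
R_after = 1 − (1 − 0.91)^2 = 0.992
ΔR = 0.992 − 0.91 = 0.082

0.082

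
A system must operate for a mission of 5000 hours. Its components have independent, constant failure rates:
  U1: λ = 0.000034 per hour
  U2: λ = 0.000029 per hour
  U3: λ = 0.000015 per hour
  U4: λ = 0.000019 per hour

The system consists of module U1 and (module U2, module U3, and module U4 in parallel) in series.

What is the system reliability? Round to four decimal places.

0.8429

R(U1) = exp(−0.000034 × 5000) = 0.843665
R(U2) = exp(−0.000029 × 5000) = 0.865022
R(U3) = exp(−0.000015 × 5000) = 0.927743
R(U4) = exp(−0.000019 × 5000) = 0.909373
Parallel (U2, U3, and U4): 1 − (1 − 0.865022)(1 − 0.927743)(1 − 0.909373) = 0.999116
Series (U1 and [0.999116]): 0.843665 × 0.999116 = 0.8429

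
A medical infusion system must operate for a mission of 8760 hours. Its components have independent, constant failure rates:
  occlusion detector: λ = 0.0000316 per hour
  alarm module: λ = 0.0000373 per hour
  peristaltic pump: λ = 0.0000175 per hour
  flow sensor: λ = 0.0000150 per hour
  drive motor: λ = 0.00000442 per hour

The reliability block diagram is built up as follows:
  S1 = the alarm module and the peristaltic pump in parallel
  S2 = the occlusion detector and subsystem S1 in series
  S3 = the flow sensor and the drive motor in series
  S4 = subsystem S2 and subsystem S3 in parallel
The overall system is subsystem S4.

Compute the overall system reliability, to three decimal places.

R(occlusion detector) = exp(−0.0000316 × 8760) = 0.75819
R(alarm module) = exp(−0.0000373 × 8760) = 0.72127
R(peristaltic pump) = exp(−0.0000175 × 8760) = 0.85787
R(flow sensor) = exp(−0.0000150 × 8760) = 0.87687
R(drive motor) = exp(−0.00000442 × 8760) = 0.96202
Parallel (alarm module and peristaltic pump): 1 − (1 − 0.72127)(1 − 0.85787) = 0.96038
Series (occlusion detector and [0.96038]): 0.75819 × 0.96038 = 0.72815
Series (flow sensor and drive motor): 0.87687 × 0.96202 = 0.84357
Parallel ([0.72815] and [0.84357]): 1 − (1 − 0.72815)(1 − 0.84357) = 0.957

0.957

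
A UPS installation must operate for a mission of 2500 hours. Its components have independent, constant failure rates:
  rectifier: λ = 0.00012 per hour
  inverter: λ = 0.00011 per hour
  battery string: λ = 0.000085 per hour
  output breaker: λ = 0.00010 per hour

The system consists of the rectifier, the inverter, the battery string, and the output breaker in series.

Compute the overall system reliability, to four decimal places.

0.3543

R(rectifier) = exp(−0.00012 × 2500) = 0.740818
R(inverter) = exp(−0.00011 × 2500) = 0.759572
R(battery string) = exp(−0.000085 × 2500) = 0.808560
R(output breaker) = exp(−0.00010 × 2500) = 0.778801
Series (rectifier, inverter, battery string, and output breaker): 0.740818 × 0.759572 × 0.808560 × 0.778801 = 0.3543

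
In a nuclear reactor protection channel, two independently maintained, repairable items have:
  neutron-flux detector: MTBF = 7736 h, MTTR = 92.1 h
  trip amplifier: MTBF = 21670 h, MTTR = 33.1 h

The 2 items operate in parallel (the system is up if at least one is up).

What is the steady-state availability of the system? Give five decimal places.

0.99998

A(neutron-flux detector) = MTBF/(MTBF+MTTR) = 7736/(7736+92.1) = 0.988235
A(trip amplifier) = MTBF/(MTBF+MTTR) = 21670/(21670+33.1) = 0.998475
Parallel availability: 1 − (1 − 0.988235)(1 − 0.998475) = 0.99998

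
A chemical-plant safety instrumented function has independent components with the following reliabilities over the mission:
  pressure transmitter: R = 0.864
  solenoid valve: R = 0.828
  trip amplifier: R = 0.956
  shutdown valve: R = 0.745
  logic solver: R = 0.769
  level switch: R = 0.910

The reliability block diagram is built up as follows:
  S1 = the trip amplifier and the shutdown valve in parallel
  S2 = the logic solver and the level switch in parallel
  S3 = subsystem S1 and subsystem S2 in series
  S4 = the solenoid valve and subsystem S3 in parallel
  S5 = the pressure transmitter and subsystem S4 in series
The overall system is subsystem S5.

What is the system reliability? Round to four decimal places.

Parallel (trip amplifier and shutdown valve): 1 − (1 − 0.956000)(1 − 0.745000) = 0.988780
Parallel (logic solver and level switch): 1 − (1 − 0.769000)(1 − 0.910000) = 0.979210
Series ([0.988780] and [0.979210]): 0.988780 × 0.979210 = 0.968223
Parallel (solenoid valve and [0.968223]): 1 − (1 − 0.828000)(1 − 0.968223) = 0.994534
Series (pressure transmitter and [0.994534]): 0.864000 × 0.994534 = 0.8593

0.8593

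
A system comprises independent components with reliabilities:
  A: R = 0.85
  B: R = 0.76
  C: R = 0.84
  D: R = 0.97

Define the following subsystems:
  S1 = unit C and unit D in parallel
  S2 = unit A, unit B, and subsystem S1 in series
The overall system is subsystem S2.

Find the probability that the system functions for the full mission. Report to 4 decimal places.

Parallel (C and D): 1 − (1 − 0.840000)(1 − 0.970000) = 0.995200
Series (A, B, and [0.995200]): 0.850000 × 0.760000 × 0.995200 = 0.6429

0.6429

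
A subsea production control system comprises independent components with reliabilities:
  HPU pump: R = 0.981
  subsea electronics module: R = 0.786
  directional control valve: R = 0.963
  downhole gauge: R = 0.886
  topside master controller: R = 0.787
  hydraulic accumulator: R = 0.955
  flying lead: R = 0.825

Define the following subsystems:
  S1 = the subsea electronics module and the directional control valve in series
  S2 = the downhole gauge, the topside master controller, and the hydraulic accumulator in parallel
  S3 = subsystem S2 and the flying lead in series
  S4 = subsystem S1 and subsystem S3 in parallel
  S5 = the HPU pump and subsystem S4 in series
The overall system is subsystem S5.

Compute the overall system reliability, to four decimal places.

Series (subsea electronics module and directional control valve): 0.786000 × 0.963000 = 0.756918
Parallel (downhole gauge, topside master controller, and hydraulic accumulator): 1 − (1 − 0.886000)(1 − 0.787000)(1 − 0.955000) = 0.998907
Series ([0.998907] and flying lead): 0.998907 × 0.825000 = 0.824098
Parallel ([0.756918] and [0.824098]): 1 − (1 − 0.756918)(1 − 0.824098) = 0.957241
Series (HPU pump and [0.957241]): 0.981000 × 0.957241 = 0.9391

0.9391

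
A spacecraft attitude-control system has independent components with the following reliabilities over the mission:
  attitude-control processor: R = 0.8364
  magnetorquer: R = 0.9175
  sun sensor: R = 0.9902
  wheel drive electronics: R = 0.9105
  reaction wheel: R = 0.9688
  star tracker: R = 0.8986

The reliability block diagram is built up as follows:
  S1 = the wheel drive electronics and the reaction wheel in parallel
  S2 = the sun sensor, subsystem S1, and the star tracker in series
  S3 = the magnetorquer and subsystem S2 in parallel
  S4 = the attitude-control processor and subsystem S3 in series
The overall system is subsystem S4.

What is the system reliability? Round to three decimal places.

0.829

Parallel (wheel drive electronics and reaction wheel): 1 − (1 − 0.91050)(1 − 0.96880) = 0.99721
Series (sun sensor, [0.99721], and star tracker): 0.99020 × 0.99721 × 0.89860 = 0.88731
Parallel (magnetorquer and [0.88731]): 1 − (1 − 0.91750)(1 − 0.88731) = 0.99070
Series (attitude-control processor and [0.99070]): 0.83640 × 0.99070 = 0.829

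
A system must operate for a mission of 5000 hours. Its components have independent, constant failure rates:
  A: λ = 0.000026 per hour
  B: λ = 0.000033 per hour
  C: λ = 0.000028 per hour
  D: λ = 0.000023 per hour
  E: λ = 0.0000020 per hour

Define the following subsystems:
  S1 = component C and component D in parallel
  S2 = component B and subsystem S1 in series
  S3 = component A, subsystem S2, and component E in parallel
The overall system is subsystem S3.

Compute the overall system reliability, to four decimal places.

0.9998

R(A) = exp(−0.000026 × 5000) = 0.878095
R(B) = exp(−0.000033 × 5000) = 0.847894
R(C) = exp(−0.000028 × 5000) = 0.869358
R(D) = exp(−0.000023 × 5000) = 0.891366
R(E) = exp(−0.0000020 × 5000) = 0.990050
Parallel (C and D): 1 − (1 − 0.869358)(1 − 0.891366) = 0.985808
Series (B and [0.985808]): 0.847894 × 0.985808 = 0.835861
Parallel (A, [0.835861], and E): 1 − (1 − 0.878095)(1 − 0.835861)(1 − 0.990050) = 0.9998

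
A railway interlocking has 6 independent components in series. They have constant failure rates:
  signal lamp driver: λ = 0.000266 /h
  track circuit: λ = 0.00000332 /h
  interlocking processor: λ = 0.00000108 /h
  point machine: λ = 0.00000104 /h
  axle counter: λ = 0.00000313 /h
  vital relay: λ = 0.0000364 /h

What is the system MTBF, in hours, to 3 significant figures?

3220

Series of exponential components: λ_sys = Σ λ_i
λ_sys = 0.000266 + 0.00000332 + 0.00000108 + 0.00000104 + 0.00000313 + 0.0000364 = 3.1097e-04 /h
MTBF = 1 / λ_sys = 3220 h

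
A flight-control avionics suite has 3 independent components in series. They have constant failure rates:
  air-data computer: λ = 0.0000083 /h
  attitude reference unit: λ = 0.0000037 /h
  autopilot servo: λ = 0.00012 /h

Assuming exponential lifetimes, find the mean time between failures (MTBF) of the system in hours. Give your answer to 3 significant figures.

7580

Series of exponential components: λ_sys = Σ λ_i
λ_sys = 0.0000083 + 0.0000037 + 0.00012 = 1.3200e-04 /h
MTBF = 1 / λ_sys = 7580 h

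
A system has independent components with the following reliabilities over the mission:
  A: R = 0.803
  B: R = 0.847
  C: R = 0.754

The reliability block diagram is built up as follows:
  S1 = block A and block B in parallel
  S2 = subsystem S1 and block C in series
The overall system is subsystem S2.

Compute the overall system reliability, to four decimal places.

Parallel (A and B): 1 − (1 − 0.803000)(1 − 0.847000) = 0.969859
Series ([0.969859] and C): 0.969859 × 0.754000 = 0.7313

0.7313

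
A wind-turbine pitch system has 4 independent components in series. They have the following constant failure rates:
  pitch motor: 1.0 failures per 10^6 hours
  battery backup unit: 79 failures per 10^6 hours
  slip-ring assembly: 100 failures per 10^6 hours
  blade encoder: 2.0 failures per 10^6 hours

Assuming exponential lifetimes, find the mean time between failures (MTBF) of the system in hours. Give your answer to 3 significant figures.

Series of exponential components: λ_sys = Σ λ_i
λ_sys = 0.0000010 + 0.000079 + 0.00010 + 0.0000020 = 1.8200e-04 /h
MTBF = 1 / λ_sys = 5490 h

5490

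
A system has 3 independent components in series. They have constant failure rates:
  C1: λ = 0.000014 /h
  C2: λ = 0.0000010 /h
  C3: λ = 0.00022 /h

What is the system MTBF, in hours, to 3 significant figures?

4260

Series of exponential components: λ_sys = Σ λ_i
λ_sys = 0.000014 + 0.0000010 + 0.00022 = 2.3500e-04 /h
MTBF = 1 / λ_sys = 4260 h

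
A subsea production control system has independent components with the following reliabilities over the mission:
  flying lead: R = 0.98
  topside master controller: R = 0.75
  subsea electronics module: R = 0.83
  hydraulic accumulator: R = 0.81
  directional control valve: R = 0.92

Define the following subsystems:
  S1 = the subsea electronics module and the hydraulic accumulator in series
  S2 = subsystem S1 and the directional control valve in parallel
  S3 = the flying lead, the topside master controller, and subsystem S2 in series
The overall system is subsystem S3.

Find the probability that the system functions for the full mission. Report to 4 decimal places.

0.7157

Series (subsea electronics module and hydraulic accumulator): 0.830000 × 0.810000 = 0.672300
Parallel ([0.672300] and directional control valve): 1 − (1 − 0.672300)(1 − 0.920000) = 0.973784
Series (flying lead, topside master controller, and [0.973784]): 0.980000 × 0.750000 × 0.973784 = 0.7157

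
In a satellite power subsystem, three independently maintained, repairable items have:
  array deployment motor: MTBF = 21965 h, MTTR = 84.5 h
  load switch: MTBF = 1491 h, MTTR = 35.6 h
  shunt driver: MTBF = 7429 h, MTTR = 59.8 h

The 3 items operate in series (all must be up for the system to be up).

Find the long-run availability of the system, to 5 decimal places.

A(array deployment motor) = MTBF/(MTBF+MTTR) = 21965/(21965+84.5) = 0.996168
A(load switch) = MTBF/(MTBF+MTTR) = 1491/(1491+35.6) = 0.976680
A(shunt driver) = MTBF/(MTBF+MTTR) = 7429/(7429+59.8) = 0.992015
Series availability: 0.996168 × 0.976680 × 0.992015 = 0.96517

0.96517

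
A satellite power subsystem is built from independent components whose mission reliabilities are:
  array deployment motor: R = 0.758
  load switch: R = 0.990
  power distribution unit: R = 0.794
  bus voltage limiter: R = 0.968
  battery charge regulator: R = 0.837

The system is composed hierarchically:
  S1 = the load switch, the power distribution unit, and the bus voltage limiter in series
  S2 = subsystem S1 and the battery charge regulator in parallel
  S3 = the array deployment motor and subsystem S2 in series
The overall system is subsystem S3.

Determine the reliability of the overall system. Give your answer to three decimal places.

0.728

Series (load switch, power distribution unit, and bus voltage limiter): 0.99000 × 0.79400 × 0.96800 = 0.76091
Parallel ([0.76091] and battery charge regulator): 1 − (1 − 0.76091)(1 − 0.83700) = 0.96103
Series (array deployment motor and [0.96103]): 0.75800 × 0.96103 = 0.728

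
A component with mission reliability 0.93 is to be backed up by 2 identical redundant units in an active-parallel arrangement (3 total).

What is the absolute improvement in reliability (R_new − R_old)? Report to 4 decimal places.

0.0697

R_before = 0.93
R_after = 1 − (1 − 0.93)^3 = 0.9997
ΔR = 0.9997 − 0.93 = 0.0697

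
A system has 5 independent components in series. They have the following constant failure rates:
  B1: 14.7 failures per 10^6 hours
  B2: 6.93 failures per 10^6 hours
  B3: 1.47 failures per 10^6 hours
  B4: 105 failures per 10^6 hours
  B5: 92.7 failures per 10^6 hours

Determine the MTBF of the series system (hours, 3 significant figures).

Series of exponential components: λ_sys = Σ λ_i
λ_sys = 0.0000147 + 0.00000693 + 0.00000147 + 0.000105 + 0.0000927 = 2.2080e-04 /h
MTBF = 1 / λ_sys = 4530 h

4530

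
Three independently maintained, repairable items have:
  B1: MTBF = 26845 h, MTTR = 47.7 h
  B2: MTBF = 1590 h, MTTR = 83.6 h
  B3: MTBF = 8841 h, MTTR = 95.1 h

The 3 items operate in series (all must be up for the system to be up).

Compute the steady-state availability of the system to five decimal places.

0.93827

A(B1) = MTBF/(MTBF+MTTR) = 26845/(26845+47.7) = 0.998226
A(B2) = MTBF/(MTBF+MTTR) = 1590/(1590+83.6) = 0.950048
A(B3) = MTBF/(MTBF+MTTR) = 8841/(8841+95.1) = 0.989358
Series availability: 0.998226 × 0.950048 × 0.989358 = 0.93827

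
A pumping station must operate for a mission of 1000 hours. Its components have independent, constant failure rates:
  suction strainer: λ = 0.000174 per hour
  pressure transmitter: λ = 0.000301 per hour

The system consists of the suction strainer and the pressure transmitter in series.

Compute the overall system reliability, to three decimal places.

0.622

R(suction strainer) = exp(−0.000174 × 1000) = 0.84030
R(pressure transmitter) = exp(−0.000301 × 1000) = 0.74008
Series (suction strainer and pressure transmitter): 0.84030 × 0.74008 = 0.622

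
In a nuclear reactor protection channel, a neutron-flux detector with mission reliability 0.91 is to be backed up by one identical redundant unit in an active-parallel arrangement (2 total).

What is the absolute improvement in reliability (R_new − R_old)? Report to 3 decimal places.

R_before = 0.91
R_after = 1 − (1 − 0.91)^2 = 0.992
ΔR = 0.992 − 0.91 = 0.082

0.082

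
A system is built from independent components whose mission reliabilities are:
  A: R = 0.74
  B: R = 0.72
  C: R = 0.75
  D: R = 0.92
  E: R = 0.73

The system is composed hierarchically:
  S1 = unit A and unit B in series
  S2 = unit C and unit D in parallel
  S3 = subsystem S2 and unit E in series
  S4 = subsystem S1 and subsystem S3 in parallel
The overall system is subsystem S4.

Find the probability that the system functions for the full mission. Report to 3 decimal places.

Series (A and B): 0.74000 × 0.72000 = 0.53280
Parallel (C and D): 1 − (1 − 0.75000)(1 − 0.92000) = 0.98000
Series ([0.98000] and E): 0.98000 × 0.73000 = 0.71540
Parallel ([0.53280] and [0.71540]): 1 − (1 − 0.53280)(1 − 0.71540) = 0.867

0.867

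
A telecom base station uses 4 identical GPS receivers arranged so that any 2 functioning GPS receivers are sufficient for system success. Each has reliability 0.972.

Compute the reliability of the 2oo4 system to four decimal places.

0.9999

R = Σ_{i=2}^{4} C(4,i) p^i (1−p)^{4−i} with p = 0.972
C(4,2)·0.972^2·0.028^2 = 0.004444
C(4,3)·0.972^3·0.028^1 = 0.102853
C(4,4)·0.972^4·0.028^0 = 0.892617
Sum = 0.9999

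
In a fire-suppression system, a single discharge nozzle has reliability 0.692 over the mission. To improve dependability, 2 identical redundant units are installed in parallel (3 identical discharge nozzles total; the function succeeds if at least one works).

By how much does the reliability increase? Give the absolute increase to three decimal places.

R_before = 0.692
R_after = 1 − (1 − 0.692)^3 = 0.971
ΔR = 0.971 − 0.692 = 0.279

0.279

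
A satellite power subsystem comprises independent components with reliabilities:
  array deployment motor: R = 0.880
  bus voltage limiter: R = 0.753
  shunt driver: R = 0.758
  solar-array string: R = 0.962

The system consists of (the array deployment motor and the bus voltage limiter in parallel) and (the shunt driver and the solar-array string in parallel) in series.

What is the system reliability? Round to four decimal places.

Parallel (array deployment motor and bus voltage limiter): 1 − (1 − 0.880000)(1 − 0.753000) = 0.970360
Parallel (shunt driver and solar-array string): 1 − (1 − 0.758000)(1 − 0.962000) = 0.990804
Series ([0.970360] and [0.990804]): 0.970360 × 0.990804 = 0.9614

0.9614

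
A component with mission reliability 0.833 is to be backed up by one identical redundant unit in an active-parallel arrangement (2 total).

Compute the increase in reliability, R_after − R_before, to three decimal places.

R_before = 0.833
R_after = 1 − (1 − 0.833)^2 = 0.972
ΔR = 0.972 − 0.833 = 0.139

0.139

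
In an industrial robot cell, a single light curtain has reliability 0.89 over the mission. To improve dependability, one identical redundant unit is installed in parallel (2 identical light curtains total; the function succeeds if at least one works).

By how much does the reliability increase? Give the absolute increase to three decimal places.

R_before = 0.89
R_after = 1 − (1 − 0.89)^2 = 0.988
ΔR = 0.988 − 0.89 = 0.098

0.098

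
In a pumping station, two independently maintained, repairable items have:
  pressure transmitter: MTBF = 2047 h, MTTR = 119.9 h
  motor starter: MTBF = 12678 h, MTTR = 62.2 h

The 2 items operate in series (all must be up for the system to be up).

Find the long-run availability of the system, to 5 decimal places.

A(pressure transmitter) = MTBF/(MTBF+MTTR) = 2047/(2047+119.9) = 0.944667
A(motor starter) = MTBF/(MTBF+MTTR) = 12678/(12678+62.2) = 0.995118
Series availability: 0.944667 × 0.995118 = 0.94006

0.94006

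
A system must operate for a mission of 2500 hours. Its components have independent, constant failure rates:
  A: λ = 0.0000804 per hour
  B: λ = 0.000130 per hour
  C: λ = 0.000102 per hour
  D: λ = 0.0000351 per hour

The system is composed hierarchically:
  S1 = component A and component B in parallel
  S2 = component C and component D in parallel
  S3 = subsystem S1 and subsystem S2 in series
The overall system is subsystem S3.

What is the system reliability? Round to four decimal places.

0.9315

R(A) = exp(−0.0000804 × 2500) = 0.817912
R(B) = exp(−0.000130 × 2500) = 0.722527
R(C) = exp(−0.000102 × 2500) = 0.774916
R(D) = exp(−0.0000351 × 2500) = 0.915990
Parallel (A and B): 1 − (1 − 0.817912)(1 − 0.722527) = 0.949475
Parallel (C and D): 1 − (1 − 0.774916)(1 − 0.915990) = 0.981091
Series ([0.949475] and [0.981091]): 0.949475 × 0.981091 = 0.9315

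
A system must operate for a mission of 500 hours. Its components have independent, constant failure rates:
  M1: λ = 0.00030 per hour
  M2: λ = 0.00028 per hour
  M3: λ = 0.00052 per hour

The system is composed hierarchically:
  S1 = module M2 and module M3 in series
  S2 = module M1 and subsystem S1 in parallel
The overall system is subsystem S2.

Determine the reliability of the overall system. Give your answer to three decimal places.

0.954

R(M1) = exp(−0.00030 × 500) = 0.86071
R(M2) = exp(−0.00028 × 500) = 0.86936
R(M3) = exp(−0.00052 × 500) = 0.77105
Series (M2 and M3): 0.86936 × 0.77105 = 0.67032
Parallel (M1 and [0.67032]): 1 − (1 − 0.86071)(1 − 0.67032) = 0.954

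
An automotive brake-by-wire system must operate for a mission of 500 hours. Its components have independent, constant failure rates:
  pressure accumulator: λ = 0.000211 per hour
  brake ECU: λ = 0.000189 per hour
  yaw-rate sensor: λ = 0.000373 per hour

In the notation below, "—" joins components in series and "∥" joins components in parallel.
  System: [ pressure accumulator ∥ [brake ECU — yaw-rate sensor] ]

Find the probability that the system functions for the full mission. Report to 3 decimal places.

R(pressure accumulator) = exp(−0.000211 × 500) = 0.89987
R(brake ECU) = exp(−0.000189 × 500) = 0.90983
R(yaw-rate sensor) = exp(−0.000373 × 500) = 0.82986
Series (brake ECU and yaw-rate sensor): 0.90983 × 0.82986 = 0.75503
Parallel (pressure accumulator and [0.75503]): 1 − (1 − 0.89987)(1 − 0.75503) = 0.975

0.975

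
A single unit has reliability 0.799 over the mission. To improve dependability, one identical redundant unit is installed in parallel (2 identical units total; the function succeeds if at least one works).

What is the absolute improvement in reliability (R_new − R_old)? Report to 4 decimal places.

0.1606

R_before = 0.799
R_after = 1 − (1 − 0.799)^2 = 0.9596
ΔR = 0.9596 − 0.799 = 0.1606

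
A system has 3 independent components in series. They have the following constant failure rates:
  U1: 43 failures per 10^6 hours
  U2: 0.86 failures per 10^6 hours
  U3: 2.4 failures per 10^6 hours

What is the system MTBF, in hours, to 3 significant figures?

Series of exponential components: λ_sys = Σ λ_i
λ_sys = 0.000043 + 0.00000086 + 0.0000024 = 4.6260e-05 /h
MTBF = 1 / λ_sys = 21600 h

21600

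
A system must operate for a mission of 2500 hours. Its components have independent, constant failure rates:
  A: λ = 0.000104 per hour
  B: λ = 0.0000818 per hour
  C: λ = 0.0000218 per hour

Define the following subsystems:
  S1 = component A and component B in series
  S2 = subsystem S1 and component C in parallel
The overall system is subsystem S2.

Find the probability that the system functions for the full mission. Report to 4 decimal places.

0.9803

R(A) = exp(−0.000104 × 2500) = 0.771052
R(B) = exp(−0.0000818 × 2500) = 0.815055
R(C) = exp(−0.0000218 × 2500) = 0.946959
Series (A and B): 0.771052 × 0.815055 = 0.628450
Parallel ([0.628450] and C): 1 − (1 − 0.628450)(1 − 0.946959) = 0.9803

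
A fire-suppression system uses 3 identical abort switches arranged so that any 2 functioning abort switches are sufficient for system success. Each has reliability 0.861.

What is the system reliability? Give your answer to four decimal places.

0.9474

R = Σ_{i=2}^{3} C(3,i) p^i (1−p)^{3−i} with p = 0.861
C(3,2)·0.861^2·0.139^1 = 0.309131
C(3,3)·0.861^3·0.139^0 = 0.638277
Sum = 0.9474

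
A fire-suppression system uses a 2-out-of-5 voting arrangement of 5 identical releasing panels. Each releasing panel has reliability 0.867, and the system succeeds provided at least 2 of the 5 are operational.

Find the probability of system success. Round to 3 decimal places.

R = Σ_{i=2}^{5} C(5,i) p^i (1−p)^{5−i} with p = 0.867
C(5,2)·0.867^2·0.133^3 = 0.01768
C(5,3)·0.867^3·0.133^2 = 0.11528
C(5,4)·0.867^4·0.133^1 = 0.37575
C(5,5)·0.867^5·0.133^0 = 0.48989
Sum = 0.999

0.999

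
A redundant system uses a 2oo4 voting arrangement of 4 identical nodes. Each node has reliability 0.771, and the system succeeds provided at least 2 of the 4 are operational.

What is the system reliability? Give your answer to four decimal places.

0.9602

R = Σ_{i=2}^{4} C(4,i) p^i (1−p)^{4−i} with p = 0.771
C(4,2)·0.771^2·0.229^2 = 0.187038
C(4,3)·0.771^3·0.229^1 = 0.419816
C(4,4)·0.771^4·0.229^0 = 0.353360
Sum = 0.9602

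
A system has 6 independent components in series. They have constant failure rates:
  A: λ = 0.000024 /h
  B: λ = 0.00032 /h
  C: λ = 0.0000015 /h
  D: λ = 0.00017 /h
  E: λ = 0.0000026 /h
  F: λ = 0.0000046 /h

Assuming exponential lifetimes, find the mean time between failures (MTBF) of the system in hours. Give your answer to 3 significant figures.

Series of exponential components: λ_sys = Σ λ_i
λ_sys = 0.000024 + 0.00032 + 0.0000015 + 0.00017 + 0.0000026 + 0.0000046 = 5.2270e-04 /h
MTBF = 1 / λ_sys = 1910 h

1910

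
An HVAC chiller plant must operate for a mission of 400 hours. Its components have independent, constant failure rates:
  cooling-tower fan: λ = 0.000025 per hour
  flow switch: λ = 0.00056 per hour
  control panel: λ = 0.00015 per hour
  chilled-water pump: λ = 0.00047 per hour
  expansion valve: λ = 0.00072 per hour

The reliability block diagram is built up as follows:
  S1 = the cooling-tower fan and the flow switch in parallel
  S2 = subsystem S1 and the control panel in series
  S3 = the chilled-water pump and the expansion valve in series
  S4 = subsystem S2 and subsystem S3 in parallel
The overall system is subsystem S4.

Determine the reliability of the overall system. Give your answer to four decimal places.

R(cooling-tower fan) = exp(−0.000025 × 400) = 0.990050
R(flow switch) = exp(−0.00056 × 400) = 0.799315
R(control panel) = exp(−0.00015 × 400) = 0.941765
R(chilled-water pump) = exp(−0.00047 × 400) = 0.828615
R(expansion valve) = exp(−0.00072 × 400) = 0.749762
Parallel (cooling-tower fan and flow switch): 1 − (1 − 0.990050)(1 − 0.799315) = 0.998003
Series ([0.998003] and control panel): 0.998003 × 0.941765 = 0.939884
Series (chilled-water pump and expansion valve): 0.828615 × 0.749762 = 0.621264
Parallel ([0.939884] and [0.621264]): 1 − (1 − 0.939884)(1 − 0.621264) = 0.9772

0.9772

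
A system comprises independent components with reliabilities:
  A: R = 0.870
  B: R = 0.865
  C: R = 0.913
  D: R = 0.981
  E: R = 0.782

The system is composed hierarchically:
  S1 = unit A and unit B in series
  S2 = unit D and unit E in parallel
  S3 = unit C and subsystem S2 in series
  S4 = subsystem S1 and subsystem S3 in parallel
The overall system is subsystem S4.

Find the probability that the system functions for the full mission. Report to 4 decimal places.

Series (A and B): 0.870000 × 0.865000 = 0.752550
Parallel (D and E): 1 − (1 − 0.981000)(1 − 0.782000) = 0.995858
Series (C and [0.995858]): 0.913000 × 0.995858 = 0.909218
Parallel ([0.752550] and [0.909218]): 1 − (1 − 0.752550)(1 − 0.909218) = 0.9775

0.9775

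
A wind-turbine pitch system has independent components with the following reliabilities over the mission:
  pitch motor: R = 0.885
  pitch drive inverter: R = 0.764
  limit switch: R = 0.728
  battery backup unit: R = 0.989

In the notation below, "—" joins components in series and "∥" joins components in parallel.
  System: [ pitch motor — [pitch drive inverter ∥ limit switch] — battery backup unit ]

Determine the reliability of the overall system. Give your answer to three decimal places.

Parallel (pitch drive inverter and limit switch): 1 − (1 − 0.76400)(1 − 0.72800) = 0.93581
Series (pitch motor, [0.93581], and battery backup unit): 0.88500 × 0.93581 × 0.98900 = 0.819

0.819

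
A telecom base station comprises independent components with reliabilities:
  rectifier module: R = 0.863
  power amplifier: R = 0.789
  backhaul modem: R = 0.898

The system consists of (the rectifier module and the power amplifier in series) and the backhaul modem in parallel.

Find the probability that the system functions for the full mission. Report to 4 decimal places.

Series (rectifier module and power amplifier): 0.863000 × 0.789000 = 0.680907
Parallel ([0.680907] and backhaul modem): 1 − (1 − 0.680907)(1 − 0.898000) = 0.9675

0.9675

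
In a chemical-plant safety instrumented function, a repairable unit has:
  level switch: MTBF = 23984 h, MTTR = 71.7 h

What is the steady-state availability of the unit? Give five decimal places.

A(level switch) = MTBF/(MTBF+MTTR) = 23984/(23984+71.7) = 0.99702

0.99702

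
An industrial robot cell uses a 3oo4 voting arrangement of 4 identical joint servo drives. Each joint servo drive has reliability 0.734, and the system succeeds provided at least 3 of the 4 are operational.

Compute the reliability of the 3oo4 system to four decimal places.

R = Σ_{i=3}^{4} C(4,i) p^i (1−p)^{4−i} with p = 0.734
C(4,3)·0.734^3·0.266^1 = 0.420756
C(4,4)·0.734^4·0.266^0 = 0.290258
Sum = 0.7110

0.7110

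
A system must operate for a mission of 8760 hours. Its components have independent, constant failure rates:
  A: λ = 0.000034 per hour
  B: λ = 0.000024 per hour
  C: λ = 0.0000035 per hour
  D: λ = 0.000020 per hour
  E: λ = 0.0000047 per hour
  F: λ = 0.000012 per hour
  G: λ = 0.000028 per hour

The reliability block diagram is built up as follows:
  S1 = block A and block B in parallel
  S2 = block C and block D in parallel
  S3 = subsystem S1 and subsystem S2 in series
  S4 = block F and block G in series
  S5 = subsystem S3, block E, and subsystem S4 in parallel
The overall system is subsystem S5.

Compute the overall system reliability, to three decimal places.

0.999

R(A) = exp(−0.000034 × 8760) = 0.74242
R(B) = exp(−0.000024 × 8760) = 0.81039
R(C) = exp(−0.0000035 × 8760) = 0.96981
R(D) = exp(−0.000020 × 8760) = 0.83929
R(E) = exp(−0.0000047 × 8760) = 0.95966
R(F) = exp(−0.000012 × 8760) = 0.90022
R(G) = exp(−0.000028 × 8760) = 0.78249
Parallel (A and B): 1 − (1 − 0.74242)(1 − 0.81039) = 0.95116
Parallel (C and D): 1 − (1 − 0.96981)(1 − 0.83929) = 0.99515
Series ([0.95116] and [0.99515]): 0.95116 × 0.99515 = 0.94655
Series (F and G): 0.90022 × 0.78249 = 0.70441
Parallel ([0.94655], E, and [0.70441]): 1 − (1 − 0.94655)(1 − 0.95966)(1 − 0.70441) = 0.999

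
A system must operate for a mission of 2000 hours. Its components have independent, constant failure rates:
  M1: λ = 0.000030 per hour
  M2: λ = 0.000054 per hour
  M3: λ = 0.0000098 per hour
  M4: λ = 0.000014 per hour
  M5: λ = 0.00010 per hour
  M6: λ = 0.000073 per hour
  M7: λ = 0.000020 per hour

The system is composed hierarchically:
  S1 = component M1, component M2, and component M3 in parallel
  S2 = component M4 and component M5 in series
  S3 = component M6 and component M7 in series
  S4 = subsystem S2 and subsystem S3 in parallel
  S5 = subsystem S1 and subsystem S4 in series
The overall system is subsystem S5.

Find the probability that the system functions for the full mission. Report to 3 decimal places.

R(M1) = exp(−0.000030 × 2000) = 0.94176
R(M2) = exp(−0.000054 × 2000) = 0.89763
R(M3) = exp(−0.0000098 × 2000) = 0.98059
R(M4) = exp(−0.000014 × 2000) = 0.97239
R(M5) = exp(−0.00010 × 2000) = 0.81873
R(M6) = exp(−0.000073 × 2000) = 0.86416
R(M7) = exp(−0.000020 × 2000) = 0.96079
Parallel (M1, M2, and M3): 1 − (1 − 0.94176)(1 − 0.89763)(1 − 0.98059) = 0.99988
Series (M4 and M5): 0.97239 × 0.81873 = 0.79612
Series (M6 and M7): 0.86416 × 0.96079 = 0.83028
Parallel ([0.79612] and [0.83028]): 1 − (1 − 0.79612)(1 − 0.83028) = 0.96540
Series ([0.99988] and [0.96540]): 0.99988 × 0.96540 = 0.965

0.965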